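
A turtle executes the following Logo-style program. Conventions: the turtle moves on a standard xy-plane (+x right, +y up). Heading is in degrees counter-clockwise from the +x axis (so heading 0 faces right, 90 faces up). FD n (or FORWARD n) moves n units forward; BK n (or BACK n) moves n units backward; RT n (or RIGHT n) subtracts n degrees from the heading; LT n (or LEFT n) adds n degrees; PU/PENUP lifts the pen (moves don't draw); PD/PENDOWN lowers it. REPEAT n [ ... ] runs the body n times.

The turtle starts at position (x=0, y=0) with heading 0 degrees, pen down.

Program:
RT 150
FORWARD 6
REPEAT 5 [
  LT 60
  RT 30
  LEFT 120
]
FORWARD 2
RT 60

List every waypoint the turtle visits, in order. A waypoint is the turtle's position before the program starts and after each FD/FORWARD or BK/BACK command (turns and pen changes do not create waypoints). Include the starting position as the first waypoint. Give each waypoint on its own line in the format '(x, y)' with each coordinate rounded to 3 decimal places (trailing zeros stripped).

Answer: (0, 0)
(-5.196, -3)
(-6.196, -4.732)

Derivation:
Executing turtle program step by step:
Start: pos=(0,0), heading=0, pen down
RT 150: heading 0 -> 210
FD 6: (0,0) -> (-5.196,-3) [heading=210, draw]
REPEAT 5 [
  -- iteration 1/5 --
  LT 60: heading 210 -> 270
  RT 30: heading 270 -> 240
  LT 120: heading 240 -> 0
  -- iteration 2/5 --
  LT 60: heading 0 -> 60
  RT 30: heading 60 -> 30
  LT 120: heading 30 -> 150
  -- iteration 3/5 --
  LT 60: heading 150 -> 210
  RT 30: heading 210 -> 180
  LT 120: heading 180 -> 300
  -- iteration 4/5 --
  LT 60: heading 300 -> 0
  RT 30: heading 0 -> 330
  LT 120: heading 330 -> 90
  -- iteration 5/5 --
  LT 60: heading 90 -> 150
  RT 30: heading 150 -> 120
  LT 120: heading 120 -> 240
]
FD 2: (-5.196,-3) -> (-6.196,-4.732) [heading=240, draw]
RT 60: heading 240 -> 180
Final: pos=(-6.196,-4.732), heading=180, 2 segment(s) drawn
Waypoints (3 total):
(0, 0)
(-5.196, -3)
(-6.196, -4.732)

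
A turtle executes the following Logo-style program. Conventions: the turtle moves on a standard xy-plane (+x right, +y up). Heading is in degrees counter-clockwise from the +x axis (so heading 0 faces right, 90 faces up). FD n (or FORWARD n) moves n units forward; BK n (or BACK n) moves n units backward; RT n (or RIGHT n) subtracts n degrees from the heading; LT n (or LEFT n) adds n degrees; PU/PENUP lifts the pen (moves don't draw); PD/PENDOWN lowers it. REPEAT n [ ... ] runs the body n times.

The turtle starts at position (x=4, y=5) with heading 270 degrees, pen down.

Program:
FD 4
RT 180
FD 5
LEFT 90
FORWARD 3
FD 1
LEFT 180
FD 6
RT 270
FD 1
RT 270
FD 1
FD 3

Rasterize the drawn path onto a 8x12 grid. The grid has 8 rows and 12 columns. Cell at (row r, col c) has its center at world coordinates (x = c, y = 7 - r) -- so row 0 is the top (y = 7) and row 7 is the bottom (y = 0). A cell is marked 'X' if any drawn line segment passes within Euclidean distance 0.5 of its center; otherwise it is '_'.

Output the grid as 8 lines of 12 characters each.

Segment 0: (4,5) -> (4,1)
Segment 1: (4,1) -> (4,6)
Segment 2: (4,6) -> (1,6)
Segment 3: (1,6) -> (-0,6)
Segment 4: (-0,6) -> (6,6)
Segment 5: (6,6) -> (6,7)
Segment 6: (6,7) -> (5,7)
Segment 7: (5,7) -> (2,7)

Answer: __XXXXX_____
XXXXXXX_____
____X_______
____X_______
____X_______
____X_______
____X_______
____________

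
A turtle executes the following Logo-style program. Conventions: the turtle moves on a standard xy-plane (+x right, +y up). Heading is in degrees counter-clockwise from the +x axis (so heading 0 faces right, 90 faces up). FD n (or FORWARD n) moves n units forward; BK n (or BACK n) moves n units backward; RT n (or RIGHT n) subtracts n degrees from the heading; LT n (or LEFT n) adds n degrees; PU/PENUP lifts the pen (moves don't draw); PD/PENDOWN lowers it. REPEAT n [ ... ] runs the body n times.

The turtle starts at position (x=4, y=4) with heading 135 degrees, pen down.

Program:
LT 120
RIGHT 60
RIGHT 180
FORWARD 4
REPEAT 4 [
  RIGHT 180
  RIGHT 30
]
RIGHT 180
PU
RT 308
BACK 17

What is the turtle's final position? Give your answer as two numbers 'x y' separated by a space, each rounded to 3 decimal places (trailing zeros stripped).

Answer: 18.095 -8.542

Derivation:
Executing turtle program step by step:
Start: pos=(4,4), heading=135, pen down
LT 120: heading 135 -> 255
RT 60: heading 255 -> 195
RT 180: heading 195 -> 15
FD 4: (4,4) -> (7.864,5.035) [heading=15, draw]
REPEAT 4 [
  -- iteration 1/4 --
  RT 180: heading 15 -> 195
  RT 30: heading 195 -> 165
  -- iteration 2/4 --
  RT 180: heading 165 -> 345
  RT 30: heading 345 -> 315
  -- iteration 3/4 --
  RT 180: heading 315 -> 135
  RT 30: heading 135 -> 105
  -- iteration 4/4 --
  RT 180: heading 105 -> 285
  RT 30: heading 285 -> 255
]
RT 180: heading 255 -> 75
PU: pen up
RT 308: heading 75 -> 127
BK 17: (7.864,5.035) -> (18.095,-8.542) [heading=127, move]
Final: pos=(18.095,-8.542), heading=127, 1 segment(s) drawn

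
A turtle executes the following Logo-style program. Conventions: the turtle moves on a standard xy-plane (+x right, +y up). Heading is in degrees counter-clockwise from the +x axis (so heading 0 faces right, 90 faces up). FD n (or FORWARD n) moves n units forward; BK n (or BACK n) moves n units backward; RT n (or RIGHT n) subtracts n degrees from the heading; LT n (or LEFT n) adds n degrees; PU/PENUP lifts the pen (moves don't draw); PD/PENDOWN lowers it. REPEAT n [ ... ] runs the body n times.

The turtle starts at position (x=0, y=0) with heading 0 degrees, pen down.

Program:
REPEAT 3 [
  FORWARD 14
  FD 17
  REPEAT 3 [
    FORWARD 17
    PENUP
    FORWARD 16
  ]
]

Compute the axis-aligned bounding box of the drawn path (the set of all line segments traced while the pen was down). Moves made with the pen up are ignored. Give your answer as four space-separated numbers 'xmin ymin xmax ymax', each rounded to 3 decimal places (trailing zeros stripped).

Executing turtle program step by step:
Start: pos=(0,0), heading=0, pen down
REPEAT 3 [
  -- iteration 1/3 --
  FD 14: (0,0) -> (14,0) [heading=0, draw]
  FD 17: (14,0) -> (31,0) [heading=0, draw]
  REPEAT 3 [
    -- iteration 1/3 --
    FD 17: (31,0) -> (48,0) [heading=0, draw]
    PU: pen up
    FD 16: (48,0) -> (64,0) [heading=0, move]
    -- iteration 2/3 --
    FD 17: (64,0) -> (81,0) [heading=0, move]
    PU: pen up
    FD 16: (81,0) -> (97,0) [heading=0, move]
    -- iteration 3/3 --
    FD 17: (97,0) -> (114,0) [heading=0, move]
    PU: pen up
    FD 16: (114,0) -> (130,0) [heading=0, move]
  ]
  -- iteration 2/3 --
  FD 14: (130,0) -> (144,0) [heading=0, move]
  FD 17: (144,0) -> (161,0) [heading=0, move]
  REPEAT 3 [
    -- iteration 1/3 --
    FD 17: (161,0) -> (178,0) [heading=0, move]
    PU: pen up
    FD 16: (178,0) -> (194,0) [heading=0, move]
    -- iteration 2/3 --
    FD 17: (194,0) -> (211,0) [heading=0, move]
    PU: pen up
    FD 16: (211,0) -> (227,0) [heading=0, move]
    -- iteration 3/3 --
    FD 17: (227,0) -> (244,0) [heading=0, move]
    PU: pen up
    FD 16: (244,0) -> (260,0) [heading=0, move]
  ]
  -- iteration 3/3 --
  FD 14: (260,0) -> (274,0) [heading=0, move]
  FD 17: (274,0) -> (291,0) [heading=0, move]
  REPEAT 3 [
    -- iteration 1/3 --
    FD 17: (291,0) -> (308,0) [heading=0, move]
    PU: pen up
    FD 16: (308,0) -> (324,0) [heading=0, move]
    -- iteration 2/3 --
    FD 17: (324,0) -> (341,0) [heading=0, move]
    PU: pen up
    FD 16: (341,0) -> (357,0) [heading=0, move]
    -- iteration 3/3 --
    FD 17: (357,0) -> (374,0) [heading=0, move]
    PU: pen up
    FD 16: (374,0) -> (390,0) [heading=0, move]
  ]
]
Final: pos=(390,0), heading=0, 3 segment(s) drawn

Segment endpoints: x in {0, 14, 31, 48}, y in {0}
xmin=0, ymin=0, xmax=48, ymax=0

Answer: 0 0 48 0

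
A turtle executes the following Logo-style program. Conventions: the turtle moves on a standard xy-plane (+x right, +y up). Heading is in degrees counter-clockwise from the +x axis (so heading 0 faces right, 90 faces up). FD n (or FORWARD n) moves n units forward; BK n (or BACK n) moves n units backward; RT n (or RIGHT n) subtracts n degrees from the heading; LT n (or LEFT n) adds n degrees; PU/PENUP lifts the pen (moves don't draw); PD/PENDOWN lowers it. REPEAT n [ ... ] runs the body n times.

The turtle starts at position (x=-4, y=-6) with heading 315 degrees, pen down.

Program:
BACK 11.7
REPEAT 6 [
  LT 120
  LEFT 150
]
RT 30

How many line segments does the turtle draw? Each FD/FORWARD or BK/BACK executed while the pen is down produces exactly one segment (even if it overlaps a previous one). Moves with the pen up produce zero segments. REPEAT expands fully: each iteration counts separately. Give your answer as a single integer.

Answer: 1

Derivation:
Executing turtle program step by step:
Start: pos=(-4,-6), heading=315, pen down
BK 11.7: (-4,-6) -> (-12.273,2.273) [heading=315, draw]
REPEAT 6 [
  -- iteration 1/6 --
  LT 120: heading 315 -> 75
  LT 150: heading 75 -> 225
  -- iteration 2/6 --
  LT 120: heading 225 -> 345
  LT 150: heading 345 -> 135
  -- iteration 3/6 --
  LT 120: heading 135 -> 255
  LT 150: heading 255 -> 45
  -- iteration 4/6 --
  LT 120: heading 45 -> 165
  LT 150: heading 165 -> 315
  -- iteration 5/6 --
  LT 120: heading 315 -> 75
  LT 150: heading 75 -> 225
  -- iteration 6/6 --
  LT 120: heading 225 -> 345
  LT 150: heading 345 -> 135
]
RT 30: heading 135 -> 105
Final: pos=(-12.273,2.273), heading=105, 1 segment(s) drawn
Segments drawn: 1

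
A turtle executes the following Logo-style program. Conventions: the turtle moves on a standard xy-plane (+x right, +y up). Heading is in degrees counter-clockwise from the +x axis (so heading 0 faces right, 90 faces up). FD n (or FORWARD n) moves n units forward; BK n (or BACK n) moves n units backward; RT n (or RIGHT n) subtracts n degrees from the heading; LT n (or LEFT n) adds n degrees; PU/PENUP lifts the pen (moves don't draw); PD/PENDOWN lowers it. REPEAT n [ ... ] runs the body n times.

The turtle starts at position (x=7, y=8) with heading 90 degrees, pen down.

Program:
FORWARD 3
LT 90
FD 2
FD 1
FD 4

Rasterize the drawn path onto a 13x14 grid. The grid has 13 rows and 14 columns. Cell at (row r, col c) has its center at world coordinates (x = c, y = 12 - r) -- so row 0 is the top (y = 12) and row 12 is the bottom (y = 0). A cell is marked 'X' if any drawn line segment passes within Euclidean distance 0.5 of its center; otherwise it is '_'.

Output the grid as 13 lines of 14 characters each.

Answer: ______________
XXXXXXXX______
_______X______
_______X______
_______X______
______________
______________
______________
______________
______________
______________
______________
______________

Derivation:
Segment 0: (7,8) -> (7,11)
Segment 1: (7,11) -> (5,11)
Segment 2: (5,11) -> (4,11)
Segment 3: (4,11) -> (0,11)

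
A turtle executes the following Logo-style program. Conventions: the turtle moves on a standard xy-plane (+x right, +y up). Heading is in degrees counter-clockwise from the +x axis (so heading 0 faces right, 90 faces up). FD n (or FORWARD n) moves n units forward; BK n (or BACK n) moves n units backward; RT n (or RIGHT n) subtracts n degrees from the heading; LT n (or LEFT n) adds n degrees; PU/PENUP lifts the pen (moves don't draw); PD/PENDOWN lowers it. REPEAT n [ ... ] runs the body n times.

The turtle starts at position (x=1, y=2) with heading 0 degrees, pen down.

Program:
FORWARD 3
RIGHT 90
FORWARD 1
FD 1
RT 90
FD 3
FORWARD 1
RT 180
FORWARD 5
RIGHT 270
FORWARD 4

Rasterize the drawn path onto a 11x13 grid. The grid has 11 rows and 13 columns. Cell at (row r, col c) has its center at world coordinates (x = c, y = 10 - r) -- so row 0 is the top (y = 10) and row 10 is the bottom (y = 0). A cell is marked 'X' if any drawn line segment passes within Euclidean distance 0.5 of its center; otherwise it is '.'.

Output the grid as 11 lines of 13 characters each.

Answer: .............
.............
.............
.............
.............
.............
.....X.......
.....X.......
.XXXXX.......
....XX.......
XXXXXX.......

Derivation:
Segment 0: (1,2) -> (4,2)
Segment 1: (4,2) -> (4,1)
Segment 2: (4,1) -> (4,0)
Segment 3: (4,0) -> (1,-0)
Segment 4: (1,-0) -> (0,-0)
Segment 5: (0,-0) -> (5,0)
Segment 6: (5,0) -> (5,4)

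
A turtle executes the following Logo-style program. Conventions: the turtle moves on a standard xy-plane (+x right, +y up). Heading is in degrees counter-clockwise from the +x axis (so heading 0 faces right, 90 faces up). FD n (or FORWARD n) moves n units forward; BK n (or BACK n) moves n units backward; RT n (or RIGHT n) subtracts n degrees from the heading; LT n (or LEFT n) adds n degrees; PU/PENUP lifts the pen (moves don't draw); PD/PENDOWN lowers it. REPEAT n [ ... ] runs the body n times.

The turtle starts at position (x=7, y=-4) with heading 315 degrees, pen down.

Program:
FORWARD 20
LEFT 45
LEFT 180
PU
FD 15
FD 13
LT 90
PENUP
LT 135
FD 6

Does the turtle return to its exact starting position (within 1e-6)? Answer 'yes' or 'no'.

Answer: no

Derivation:
Executing turtle program step by step:
Start: pos=(7,-4), heading=315, pen down
FD 20: (7,-4) -> (21.142,-18.142) [heading=315, draw]
LT 45: heading 315 -> 0
LT 180: heading 0 -> 180
PU: pen up
FD 15: (21.142,-18.142) -> (6.142,-18.142) [heading=180, move]
FD 13: (6.142,-18.142) -> (-6.858,-18.142) [heading=180, move]
LT 90: heading 180 -> 270
PU: pen up
LT 135: heading 270 -> 45
FD 6: (-6.858,-18.142) -> (-2.615,-13.899) [heading=45, move]
Final: pos=(-2.615,-13.899), heading=45, 1 segment(s) drawn

Start position: (7, -4)
Final position: (-2.615, -13.899)
Distance = 13.8; >= 1e-6 -> NOT closed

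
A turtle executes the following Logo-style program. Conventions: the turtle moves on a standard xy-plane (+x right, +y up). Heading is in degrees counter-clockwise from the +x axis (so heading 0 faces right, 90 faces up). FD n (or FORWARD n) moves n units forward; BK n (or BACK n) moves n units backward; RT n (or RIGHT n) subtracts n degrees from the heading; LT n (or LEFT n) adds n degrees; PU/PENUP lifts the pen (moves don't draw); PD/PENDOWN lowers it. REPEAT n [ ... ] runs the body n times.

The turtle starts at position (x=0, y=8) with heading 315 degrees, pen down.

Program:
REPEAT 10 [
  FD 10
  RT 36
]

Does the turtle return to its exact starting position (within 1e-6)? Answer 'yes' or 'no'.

Answer: yes

Derivation:
Executing turtle program step by step:
Start: pos=(0,8), heading=315, pen down
REPEAT 10 [
  -- iteration 1/10 --
  FD 10: (0,8) -> (7.071,0.929) [heading=315, draw]
  RT 36: heading 315 -> 279
  -- iteration 2/10 --
  FD 10: (7.071,0.929) -> (8.635,-8.948) [heading=279, draw]
  RT 36: heading 279 -> 243
  -- iteration 3/10 --
  FD 10: (8.635,-8.948) -> (4.096,-17.858) [heading=243, draw]
  RT 36: heading 243 -> 207
  -- iteration 4/10 --
  FD 10: (4.096,-17.858) -> (-4.815,-22.398) [heading=207, draw]
  RT 36: heading 207 -> 171
  -- iteration 5/10 --
  FD 10: (-4.815,-22.398) -> (-14.691,-20.834) [heading=171, draw]
  RT 36: heading 171 -> 135
  -- iteration 6/10 --
  FD 10: (-14.691,-20.834) -> (-21.763,-13.763) [heading=135, draw]
  RT 36: heading 135 -> 99
  -- iteration 7/10 --
  FD 10: (-21.763,-13.763) -> (-23.327,-3.886) [heading=99, draw]
  RT 36: heading 99 -> 63
  -- iteration 8/10 --
  FD 10: (-23.327,-3.886) -> (-18.787,5.024) [heading=63, draw]
  RT 36: heading 63 -> 27
  -- iteration 9/10 --
  FD 10: (-18.787,5.024) -> (-9.877,9.564) [heading=27, draw]
  RT 36: heading 27 -> 351
  -- iteration 10/10 --
  FD 10: (-9.877,9.564) -> (0,8) [heading=351, draw]
  RT 36: heading 351 -> 315
]
Final: pos=(0,8), heading=315, 10 segment(s) drawn

Start position: (0, 8)
Final position: (0, 8)
Distance = 0; < 1e-6 -> CLOSED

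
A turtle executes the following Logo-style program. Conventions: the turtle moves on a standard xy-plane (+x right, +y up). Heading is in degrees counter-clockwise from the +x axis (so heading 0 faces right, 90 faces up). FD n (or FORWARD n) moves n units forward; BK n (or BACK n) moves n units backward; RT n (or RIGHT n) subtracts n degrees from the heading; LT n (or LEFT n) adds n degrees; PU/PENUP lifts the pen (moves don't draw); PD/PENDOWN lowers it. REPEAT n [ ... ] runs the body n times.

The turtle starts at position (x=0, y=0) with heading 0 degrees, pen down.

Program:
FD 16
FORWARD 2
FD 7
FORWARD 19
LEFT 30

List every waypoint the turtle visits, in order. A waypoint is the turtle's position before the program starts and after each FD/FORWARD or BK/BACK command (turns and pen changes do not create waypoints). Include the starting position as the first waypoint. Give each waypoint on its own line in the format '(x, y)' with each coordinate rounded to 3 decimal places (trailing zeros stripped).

Answer: (0, 0)
(16, 0)
(18, 0)
(25, 0)
(44, 0)

Derivation:
Executing turtle program step by step:
Start: pos=(0,0), heading=0, pen down
FD 16: (0,0) -> (16,0) [heading=0, draw]
FD 2: (16,0) -> (18,0) [heading=0, draw]
FD 7: (18,0) -> (25,0) [heading=0, draw]
FD 19: (25,0) -> (44,0) [heading=0, draw]
LT 30: heading 0 -> 30
Final: pos=(44,0), heading=30, 4 segment(s) drawn
Waypoints (5 total):
(0, 0)
(16, 0)
(18, 0)
(25, 0)
(44, 0)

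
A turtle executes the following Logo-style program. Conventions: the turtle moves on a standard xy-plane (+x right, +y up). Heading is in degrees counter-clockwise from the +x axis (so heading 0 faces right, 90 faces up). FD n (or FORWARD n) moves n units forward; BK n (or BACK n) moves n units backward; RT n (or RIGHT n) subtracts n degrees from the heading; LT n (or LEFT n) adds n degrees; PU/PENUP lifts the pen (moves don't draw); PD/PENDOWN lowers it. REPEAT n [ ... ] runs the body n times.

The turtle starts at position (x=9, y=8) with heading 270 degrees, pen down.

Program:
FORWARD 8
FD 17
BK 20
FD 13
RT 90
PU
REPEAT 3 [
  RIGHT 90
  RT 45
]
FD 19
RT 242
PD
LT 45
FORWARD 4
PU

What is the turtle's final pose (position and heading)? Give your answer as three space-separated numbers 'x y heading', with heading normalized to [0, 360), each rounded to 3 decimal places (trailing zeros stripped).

Answer: -2.557 -0.097 298

Derivation:
Executing turtle program step by step:
Start: pos=(9,8), heading=270, pen down
FD 8: (9,8) -> (9,0) [heading=270, draw]
FD 17: (9,0) -> (9,-17) [heading=270, draw]
BK 20: (9,-17) -> (9,3) [heading=270, draw]
FD 13: (9,3) -> (9,-10) [heading=270, draw]
RT 90: heading 270 -> 180
PU: pen up
REPEAT 3 [
  -- iteration 1/3 --
  RT 90: heading 180 -> 90
  RT 45: heading 90 -> 45
  -- iteration 2/3 --
  RT 90: heading 45 -> 315
  RT 45: heading 315 -> 270
  -- iteration 3/3 --
  RT 90: heading 270 -> 180
  RT 45: heading 180 -> 135
]
FD 19: (9,-10) -> (-4.435,3.435) [heading=135, move]
RT 242: heading 135 -> 253
PD: pen down
LT 45: heading 253 -> 298
FD 4: (-4.435,3.435) -> (-2.557,-0.097) [heading=298, draw]
PU: pen up
Final: pos=(-2.557,-0.097), heading=298, 5 segment(s) drawn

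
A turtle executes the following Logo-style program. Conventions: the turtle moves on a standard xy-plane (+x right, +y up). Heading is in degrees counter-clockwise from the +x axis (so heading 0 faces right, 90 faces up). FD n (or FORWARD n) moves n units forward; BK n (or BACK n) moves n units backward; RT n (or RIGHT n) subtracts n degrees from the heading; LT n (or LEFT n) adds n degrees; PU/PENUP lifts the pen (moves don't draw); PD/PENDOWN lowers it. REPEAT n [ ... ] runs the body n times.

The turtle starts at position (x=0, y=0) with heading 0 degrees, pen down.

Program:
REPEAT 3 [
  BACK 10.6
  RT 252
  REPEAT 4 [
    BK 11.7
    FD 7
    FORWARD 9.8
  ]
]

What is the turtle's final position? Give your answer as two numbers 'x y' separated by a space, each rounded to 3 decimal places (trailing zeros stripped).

Executing turtle program step by step:
Start: pos=(0,0), heading=0, pen down
REPEAT 3 [
  -- iteration 1/3 --
  BK 10.6: (0,0) -> (-10.6,0) [heading=0, draw]
  RT 252: heading 0 -> 108
  REPEAT 4 [
    -- iteration 1/4 --
    BK 11.7: (-10.6,0) -> (-6.985,-11.127) [heading=108, draw]
    FD 7: (-6.985,-11.127) -> (-9.148,-4.47) [heading=108, draw]
    FD 9.8: (-9.148,-4.47) -> (-12.176,4.85) [heading=108, draw]
    -- iteration 2/4 --
    BK 11.7: (-12.176,4.85) -> (-8.56,-6.277) [heading=108, draw]
    FD 7: (-8.56,-6.277) -> (-10.724,0.38) [heading=108, draw]
    FD 9.8: (-10.724,0.38) -> (-13.752,9.701) [heading=108, draw]
    -- iteration 3/4 --
    BK 11.7: (-13.752,9.701) -> (-10.136,-1.427) [heading=108, draw]
    FD 7: (-10.136,-1.427) -> (-12.3,5.231) [heading=108, draw]
    FD 9.8: (-12.3,5.231) -> (-15.328,14.551) [heading=108, draw]
    -- iteration 4/4 --
    BK 11.7: (-15.328,14.551) -> (-11.712,3.424) [heading=108, draw]
    FD 7: (-11.712,3.424) -> (-13.876,10.081) [heading=108, draw]
    FD 9.8: (-13.876,10.081) -> (-16.904,19.402) [heading=108, draw]
  ]
  -- iteration 2/3 --
  BK 10.6: (-16.904,19.402) -> (-13.628,9.32) [heading=108, draw]
  RT 252: heading 108 -> 216
  REPEAT 4 [
    -- iteration 1/4 --
    BK 11.7: (-13.628,9.32) -> (-4.163,16.197) [heading=216, draw]
    FD 7: (-4.163,16.197) -> (-9.826,12.083) [heading=216, draw]
    FD 9.8: (-9.826,12.083) -> (-17.754,6.323) [heading=216, draw]
    -- iteration 2/4 --
    BK 11.7: (-17.754,6.323) -> (-8.289,13.2) [heading=216, draw]
    FD 7: (-8.289,13.2) -> (-13.952,9.085) [heading=216, draw]
    FD 9.8: (-13.952,9.085) -> (-21.88,3.325) [heading=216, draw]
    -- iteration 3/4 --
    BK 11.7: (-21.88,3.325) -> (-12.415,10.202) [heading=216, draw]
    FD 7: (-12.415,10.202) -> (-18.078,6.088) [heading=216, draw]
    FD 9.8: (-18.078,6.088) -> (-26.006,0.327) [heading=216, draw]
    -- iteration 4/4 --
    BK 11.7: (-26.006,0.327) -> (-16.541,7.204) [heading=216, draw]
    FD 7: (-16.541,7.204) -> (-22.204,3.09) [heading=216, draw]
    FD 9.8: (-22.204,3.09) -> (-30.132,-2.67) [heading=216, draw]
  ]
  -- iteration 3/3 --
  BK 10.6: (-30.132,-2.67) -> (-21.557,3.56) [heading=216, draw]
  RT 252: heading 216 -> 324
  REPEAT 4 [
    -- iteration 1/4 --
    BK 11.7: (-21.557,3.56) -> (-31.022,10.437) [heading=324, draw]
    FD 7: (-31.022,10.437) -> (-25.359,6.323) [heading=324, draw]
    FD 9.8: (-25.359,6.323) -> (-17.431,0.562) [heading=324, draw]
    -- iteration 2/4 --
    BK 11.7: (-17.431,0.562) -> (-26.896,7.439) [heading=324, draw]
    FD 7: (-26.896,7.439) -> (-21.233,3.325) [heading=324, draw]
    FD 9.8: (-21.233,3.325) -> (-13.305,-2.435) [heading=324, draw]
    -- iteration 3/4 --
    BK 11.7: (-13.305,-2.435) -> (-22.77,4.442) [heading=324, draw]
    FD 7: (-22.77,4.442) -> (-17.107,0.327) [heading=324, draw]
    FD 9.8: (-17.107,0.327) -> (-9.179,-5.433) [heading=324, draw]
    -- iteration 4/4 --
    BK 11.7: (-9.179,-5.433) -> (-18.644,1.444) [heading=324, draw]
    FD 7: (-18.644,1.444) -> (-12.981,-2.67) [heading=324, draw]
    FD 9.8: (-12.981,-2.67) -> (-5.053,-8.431) [heading=324, draw]
  ]
]
Final: pos=(-5.053,-8.431), heading=324, 39 segment(s) drawn

Answer: -5.053 -8.431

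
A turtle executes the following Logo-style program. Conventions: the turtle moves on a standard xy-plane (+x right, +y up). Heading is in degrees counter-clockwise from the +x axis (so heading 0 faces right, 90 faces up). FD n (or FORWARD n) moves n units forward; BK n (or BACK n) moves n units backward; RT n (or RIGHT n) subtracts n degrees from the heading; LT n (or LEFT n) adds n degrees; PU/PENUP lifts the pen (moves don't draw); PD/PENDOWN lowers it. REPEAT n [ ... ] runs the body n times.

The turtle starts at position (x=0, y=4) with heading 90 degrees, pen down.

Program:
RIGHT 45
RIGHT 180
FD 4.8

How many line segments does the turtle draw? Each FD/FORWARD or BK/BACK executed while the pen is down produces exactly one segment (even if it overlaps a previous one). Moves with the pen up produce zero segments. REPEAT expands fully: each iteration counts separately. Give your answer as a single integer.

Answer: 1

Derivation:
Executing turtle program step by step:
Start: pos=(0,4), heading=90, pen down
RT 45: heading 90 -> 45
RT 180: heading 45 -> 225
FD 4.8: (0,4) -> (-3.394,0.606) [heading=225, draw]
Final: pos=(-3.394,0.606), heading=225, 1 segment(s) drawn
Segments drawn: 1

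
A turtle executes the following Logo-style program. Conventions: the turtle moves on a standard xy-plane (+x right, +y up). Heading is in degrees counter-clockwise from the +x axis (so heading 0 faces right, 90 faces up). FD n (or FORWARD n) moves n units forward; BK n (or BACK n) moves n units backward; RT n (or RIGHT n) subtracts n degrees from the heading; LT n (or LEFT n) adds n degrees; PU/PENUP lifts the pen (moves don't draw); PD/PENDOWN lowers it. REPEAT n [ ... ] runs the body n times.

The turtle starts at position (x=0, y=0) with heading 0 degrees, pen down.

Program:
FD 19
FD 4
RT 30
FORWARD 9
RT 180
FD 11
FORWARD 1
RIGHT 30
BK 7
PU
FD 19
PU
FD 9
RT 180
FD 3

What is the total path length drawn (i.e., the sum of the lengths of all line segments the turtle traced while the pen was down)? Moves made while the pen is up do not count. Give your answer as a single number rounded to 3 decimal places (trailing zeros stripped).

Answer: 51

Derivation:
Executing turtle program step by step:
Start: pos=(0,0), heading=0, pen down
FD 19: (0,0) -> (19,0) [heading=0, draw]
FD 4: (19,0) -> (23,0) [heading=0, draw]
RT 30: heading 0 -> 330
FD 9: (23,0) -> (30.794,-4.5) [heading=330, draw]
RT 180: heading 330 -> 150
FD 11: (30.794,-4.5) -> (21.268,1) [heading=150, draw]
FD 1: (21.268,1) -> (20.402,1.5) [heading=150, draw]
RT 30: heading 150 -> 120
BK 7: (20.402,1.5) -> (23.902,-4.562) [heading=120, draw]
PU: pen up
FD 19: (23.902,-4.562) -> (14.402,11.892) [heading=120, move]
PU: pen up
FD 9: (14.402,11.892) -> (9.902,19.687) [heading=120, move]
RT 180: heading 120 -> 300
FD 3: (9.902,19.687) -> (11.402,17.088) [heading=300, move]
Final: pos=(11.402,17.088), heading=300, 6 segment(s) drawn

Segment lengths:
  seg 1: (0,0) -> (19,0), length = 19
  seg 2: (19,0) -> (23,0), length = 4
  seg 3: (23,0) -> (30.794,-4.5), length = 9
  seg 4: (30.794,-4.5) -> (21.268,1), length = 11
  seg 5: (21.268,1) -> (20.402,1.5), length = 1
  seg 6: (20.402,1.5) -> (23.902,-4.562), length = 7
Total = 51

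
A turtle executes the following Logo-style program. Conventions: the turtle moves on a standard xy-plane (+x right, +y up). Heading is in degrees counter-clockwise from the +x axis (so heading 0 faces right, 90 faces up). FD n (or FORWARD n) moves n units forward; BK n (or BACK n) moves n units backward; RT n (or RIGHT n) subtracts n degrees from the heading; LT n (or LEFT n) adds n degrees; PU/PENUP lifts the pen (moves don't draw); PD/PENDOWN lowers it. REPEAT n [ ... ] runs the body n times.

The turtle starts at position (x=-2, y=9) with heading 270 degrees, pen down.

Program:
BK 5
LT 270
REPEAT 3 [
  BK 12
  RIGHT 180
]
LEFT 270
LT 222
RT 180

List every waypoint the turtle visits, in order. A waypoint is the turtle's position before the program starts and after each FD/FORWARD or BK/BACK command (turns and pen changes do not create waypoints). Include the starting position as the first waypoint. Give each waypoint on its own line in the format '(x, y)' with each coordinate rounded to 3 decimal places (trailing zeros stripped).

Answer: (-2, 9)
(-2, 14)
(10, 14)
(-2, 14)
(10, 14)

Derivation:
Executing turtle program step by step:
Start: pos=(-2,9), heading=270, pen down
BK 5: (-2,9) -> (-2,14) [heading=270, draw]
LT 270: heading 270 -> 180
REPEAT 3 [
  -- iteration 1/3 --
  BK 12: (-2,14) -> (10,14) [heading=180, draw]
  RT 180: heading 180 -> 0
  -- iteration 2/3 --
  BK 12: (10,14) -> (-2,14) [heading=0, draw]
  RT 180: heading 0 -> 180
  -- iteration 3/3 --
  BK 12: (-2,14) -> (10,14) [heading=180, draw]
  RT 180: heading 180 -> 0
]
LT 270: heading 0 -> 270
LT 222: heading 270 -> 132
RT 180: heading 132 -> 312
Final: pos=(10,14), heading=312, 4 segment(s) drawn
Waypoints (5 total):
(-2, 9)
(-2, 14)
(10, 14)
(-2, 14)
(10, 14)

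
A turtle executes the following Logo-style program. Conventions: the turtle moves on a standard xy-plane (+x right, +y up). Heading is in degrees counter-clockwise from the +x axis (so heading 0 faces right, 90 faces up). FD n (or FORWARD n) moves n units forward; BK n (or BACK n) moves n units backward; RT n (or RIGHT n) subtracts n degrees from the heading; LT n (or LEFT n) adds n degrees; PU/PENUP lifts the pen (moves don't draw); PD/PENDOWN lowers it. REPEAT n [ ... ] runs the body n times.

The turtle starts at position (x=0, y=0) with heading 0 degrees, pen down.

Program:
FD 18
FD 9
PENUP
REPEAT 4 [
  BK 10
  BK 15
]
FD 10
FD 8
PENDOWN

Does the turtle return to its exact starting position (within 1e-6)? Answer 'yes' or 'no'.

Answer: no

Derivation:
Executing turtle program step by step:
Start: pos=(0,0), heading=0, pen down
FD 18: (0,0) -> (18,0) [heading=0, draw]
FD 9: (18,0) -> (27,0) [heading=0, draw]
PU: pen up
REPEAT 4 [
  -- iteration 1/4 --
  BK 10: (27,0) -> (17,0) [heading=0, move]
  BK 15: (17,0) -> (2,0) [heading=0, move]
  -- iteration 2/4 --
  BK 10: (2,0) -> (-8,0) [heading=0, move]
  BK 15: (-8,0) -> (-23,0) [heading=0, move]
  -- iteration 3/4 --
  BK 10: (-23,0) -> (-33,0) [heading=0, move]
  BK 15: (-33,0) -> (-48,0) [heading=0, move]
  -- iteration 4/4 --
  BK 10: (-48,0) -> (-58,0) [heading=0, move]
  BK 15: (-58,0) -> (-73,0) [heading=0, move]
]
FD 10: (-73,0) -> (-63,0) [heading=0, move]
FD 8: (-63,0) -> (-55,0) [heading=0, move]
PD: pen down
Final: pos=(-55,0), heading=0, 2 segment(s) drawn

Start position: (0, 0)
Final position: (-55, 0)
Distance = 55; >= 1e-6 -> NOT closed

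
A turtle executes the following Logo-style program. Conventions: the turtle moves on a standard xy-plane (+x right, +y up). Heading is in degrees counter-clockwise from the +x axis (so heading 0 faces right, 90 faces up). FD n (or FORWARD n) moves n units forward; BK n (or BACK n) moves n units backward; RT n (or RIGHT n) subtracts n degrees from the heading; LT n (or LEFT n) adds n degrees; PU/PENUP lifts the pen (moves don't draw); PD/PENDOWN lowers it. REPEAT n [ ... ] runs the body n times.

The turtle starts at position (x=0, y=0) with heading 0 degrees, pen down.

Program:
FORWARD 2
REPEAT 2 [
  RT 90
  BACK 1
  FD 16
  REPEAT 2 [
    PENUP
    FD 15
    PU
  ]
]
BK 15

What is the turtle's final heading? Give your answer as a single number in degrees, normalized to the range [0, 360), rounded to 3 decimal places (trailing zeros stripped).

Answer: 180

Derivation:
Executing turtle program step by step:
Start: pos=(0,0), heading=0, pen down
FD 2: (0,0) -> (2,0) [heading=0, draw]
REPEAT 2 [
  -- iteration 1/2 --
  RT 90: heading 0 -> 270
  BK 1: (2,0) -> (2,1) [heading=270, draw]
  FD 16: (2,1) -> (2,-15) [heading=270, draw]
  REPEAT 2 [
    -- iteration 1/2 --
    PU: pen up
    FD 15: (2,-15) -> (2,-30) [heading=270, move]
    PU: pen up
    -- iteration 2/2 --
    PU: pen up
    FD 15: (2,-30) -> (2,-45) [heading=270, move]
    PU: pen up
  ]
  -- iteration 2/2 --
  RT 90: heading 270 -> 180
  BK 1: (2,-45) -> (3,-45) [heading=180, move]
  FD 16: (3,-45) -> (-13,-45) [heading=180, move]
  REPEAT 2 [
    -- iteration 1/2 --
    PU: pen up
    FD 15: (-13,-45) -> (-28,-45) [heading=180, move]
    PU: pen up
    -- iteration 2/2 --
    PU: pen up
    FD 15: (-28,-45) -> (-43,-45) [heading=180, move]
    PU: pen up
  ]
]
BK 15: (-43,-45) -> (-28,-45) [heading=180, move]
Final: pos=(-28,-45), heading=180, 3 segment(s) drawn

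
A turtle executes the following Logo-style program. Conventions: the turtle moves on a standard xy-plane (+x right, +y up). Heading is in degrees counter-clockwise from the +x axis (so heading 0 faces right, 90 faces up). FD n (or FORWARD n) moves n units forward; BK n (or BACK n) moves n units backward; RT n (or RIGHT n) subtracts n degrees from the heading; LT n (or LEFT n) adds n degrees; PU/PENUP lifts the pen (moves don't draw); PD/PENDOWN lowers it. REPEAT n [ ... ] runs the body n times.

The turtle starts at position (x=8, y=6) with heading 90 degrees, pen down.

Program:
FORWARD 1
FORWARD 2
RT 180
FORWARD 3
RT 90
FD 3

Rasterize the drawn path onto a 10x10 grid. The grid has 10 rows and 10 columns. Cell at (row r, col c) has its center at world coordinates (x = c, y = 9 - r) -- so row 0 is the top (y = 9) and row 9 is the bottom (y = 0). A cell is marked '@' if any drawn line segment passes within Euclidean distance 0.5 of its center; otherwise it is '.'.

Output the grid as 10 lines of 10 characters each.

Answer: ........@.
........@.
........@.
.....@@@@.
..........
..........
..........
..........
..........
..........

Derivation:
Segment 0: (8,6) -> (8,7)
Segment 1: (8,7) -> (8,9)
Segment 2: (8,9) -> (8,6)
Segment 3: (8,6) -> (5,6)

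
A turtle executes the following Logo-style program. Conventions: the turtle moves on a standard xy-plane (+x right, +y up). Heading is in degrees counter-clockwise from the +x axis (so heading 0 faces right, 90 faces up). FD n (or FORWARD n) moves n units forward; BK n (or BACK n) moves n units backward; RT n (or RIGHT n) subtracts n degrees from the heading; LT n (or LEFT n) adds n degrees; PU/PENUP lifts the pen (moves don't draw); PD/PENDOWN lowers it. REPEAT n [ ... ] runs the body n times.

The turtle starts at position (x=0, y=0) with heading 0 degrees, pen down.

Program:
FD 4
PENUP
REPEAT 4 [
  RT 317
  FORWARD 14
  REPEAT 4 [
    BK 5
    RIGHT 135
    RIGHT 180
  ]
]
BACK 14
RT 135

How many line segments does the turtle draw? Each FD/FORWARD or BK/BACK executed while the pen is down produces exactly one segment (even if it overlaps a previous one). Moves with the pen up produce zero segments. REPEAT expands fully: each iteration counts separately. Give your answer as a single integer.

Executing turtle program step by step:
Start: pos=(0,0), heading=0, pen down
FD 4: (0,0) -> (4,0) [heading=0, draw]
PU: pen up
REPEAT 4 [
  -- iteration 1/4 --
  RT 317: heading 0 -> 43
  FD 14: (4,0) -> (14.239,9.548) [heading=43, move]
  REPEAT 4 [
    -- iteration 1/4 --
    BK 5: (14.239,9.548) -> (10.582,6.138) [heading=43, move]
    RT 135: heading 43 -> 268
    RT 180: heading 268 -> 88
    -- iteration 2/4 --
    BK 5: (10.582,6.138) -> (10.408,1.141) [heading=88, move]
    RT 135: heading 88 -> 313
    RT 180: heading 313 -> 133
    -- iteration 3/4 --
    BK 5: (10.408,1.141) -> (13.818,-2.516) [heading=133, move]
    RT 135: heading 133 -> 358
    RT 180: heading 358 -> 178
    -- iteration 4/4 --
    BK 5: (13.818,-2.516) -> (18.815,-2.69) [heading=178, move]
    RT 135: heading 178 -> 43
    RT 180: heading 43 -> 223
  ]
  -- iteration 2/4 --
  RT 317: heading 223 -> 266
  FD 14: (18.815,-2.69) -> (17.838,-16.656) [heading=266, move]
  REPEAT 4 [
    -- iteration 1/4 --
    BK 5: (17.838,-16.656) -> (18.187,-11.668) [heading=266, move]
    RT 135: heading 266 -> 131
    RT 180: heading 131 -> 311
    -- iteration 2/4 --
    BK 5: (18.187,-11.668) -> (14.907,-7.895) [heading=311, move]
    RT 135: heading 311 -> 176
    RT 180: heading 176 -> 356
    -- iteration 3/4 --
    BK 5: (14.907,-7.895) -> (9.919,-7.546) [heading=356, move]
    RT 135: heading 356 -> 221
    RT 180: heading 221 -> 41
    -- iteration 4/4 --
    BK 5: (9.919,-7.546) -> (6.145,-10.826) [heading=41, move]
    RT 135: heading 41 -> 266
    RT 180: heading 266 -> 86
  ]
  -- iteration 3/4 --
  RT 317: heading 86 -> 129
  FD 14: (6.145,-10.826) -> (-2.665,0.054) [heading=129, move]
  REPEAT 4 [
    -- iteration 1/4 --
    BK 5: (-2.665,0.054) -> (0.481,-3.832) [heading=129, move]
    RT 135: heading 129 -> 354
    RT 180: heading 354 -> 174
    -- iteration 2/4 --
    BK 5: (0.481,-3.832) -> (5.454,-4.355) [heading=174, move]
    RT 135: heading 174 -> 39
    RT 180: heading 39 -> 219
    -- iteration 3/4 --
    BK 5: (5.454,-4.355) -> (9.34,-1.208) [heading=219, move]
    RT 135: heading 219 -> 84
    RT 180: heading 84 -> 264
    -- iteration 4/4 --
    BK 5: (9.34,-1.208) -> (9.862,3.765) [heading=264, move]
    RT 135: heading 264 -> 129
    RT 180: heading 129 -> 309
  ]
  -- iteration 4/4 --
  RT 317: heading 309 -> 352
  FD 14: (9.862,3.765) -> (23.726,1.816) [heading=352, move]
  REPEAT 4 [
    -- iteration 1/4 --
    BK 5: (23.726,1.816) -> (18.775,2.512) [heading=352, move]
    RT 135: heading 352 -> 217
    RT 180: heading 217 -> 37
    -- iteration 2/4 --
    BK 5: (18.775,2.512) -> (14.781,-0.497) [heading=37, move]
    RT 135: heading 37 -> 262
    RT 180: heading 262 -> 82
    -- iteration 3/4 --
    BK 5: (14.781,-0.497) -> (14.086,-5.448) [heading=82, move]
    RT 135: heading 82 -> 307
    RT 180: heading 307 -> 127
    -- iteration 4/4 --
    BK 5: (14.086,-5.448) -> (17.095,-9.442) [heading=127, move]
    RT 135: heading 127 -> 352
    RT 180: heading 352 -> 172
  ]
]
BK 14: (17.095,-9.442) -> (30.958,-11.39) [heading=172, move]
RT 135: heading 172 -> 37
Final: pos=(30.958,-11.39), heading=37, 1 segment(s) drawn
Segments drawn: 1

Answer: 1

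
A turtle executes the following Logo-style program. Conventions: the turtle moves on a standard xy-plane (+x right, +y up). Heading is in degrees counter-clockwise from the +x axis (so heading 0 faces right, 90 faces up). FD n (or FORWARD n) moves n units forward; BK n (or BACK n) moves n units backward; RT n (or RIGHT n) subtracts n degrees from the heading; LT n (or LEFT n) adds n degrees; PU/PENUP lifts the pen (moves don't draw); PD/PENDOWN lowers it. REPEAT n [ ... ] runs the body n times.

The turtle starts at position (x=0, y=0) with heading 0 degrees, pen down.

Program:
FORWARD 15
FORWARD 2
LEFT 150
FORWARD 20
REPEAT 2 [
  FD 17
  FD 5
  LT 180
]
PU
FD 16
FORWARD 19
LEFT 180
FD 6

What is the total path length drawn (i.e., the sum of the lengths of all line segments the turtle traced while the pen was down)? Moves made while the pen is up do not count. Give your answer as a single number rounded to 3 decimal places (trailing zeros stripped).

Answer: 81

Derivation:
Executing turtle program step by step:
Start: pos=(0,0), heading=0, pen down
FD 15: (0,0) -> (15,0) [heading=0, draw]
FD 2: (15,0) -> (17,0) [heading=0, draw]
LT 150: heading 0 -> 150
FD 20: (17,0) -> (-0.321,10) [heading=150, draw]
REPEAT 2 [
  -- iteration 1/2 --
  FD 17: (-0.321,10) -> (-15.043,18.5) [heading=150, draw]
  FD 5: (-15.043,18.5) -> (-19.373,21) [heading=150, draw]
  LT 180: heading 150 -> 330
  -- iteration 2/2 --
  FD 17: (-19.373,21) -> (-4.651,12.5) [heading=330, draw]
  FD 5: (-4.651,12.5) -> (-0.321,10) [heading=330, draw]
  LT 180: heading 330 -> 150
]
PU: pen up
FD 16: (-0.321,10) -> (-14.177,18) [heading=150, move]
FD 19: (-14.177,18) -> (-30.631,27.5) [heading=150, move]
LT 180: heading 150 -> 330
FD 6: (-30.631,27.5) -> (-25.435,24.5) [heading=330, move]
Final: pos=(-25.435,24.5), heading=330, 7 segment(s) drawn

Segment lengths:
  seg 1: (0,0) -> (15,0), length = 15
  seg 2: (15,0) -> (17,0), length = 2
  seg 3: (17,0) -> (-0.321,10), length = 20
  seg 4: (-0.321,10) -> (-15.043,18.5), length = 17
  seg 5: (-15.043,18.5) -> (-19.373,21), length = 5
  seg 6: (-19.373,21) -> (-4.651,12.5), length = 17
  seg 7: (-4.651,12.5) -> (-0.321,10), length = 5
Total = 81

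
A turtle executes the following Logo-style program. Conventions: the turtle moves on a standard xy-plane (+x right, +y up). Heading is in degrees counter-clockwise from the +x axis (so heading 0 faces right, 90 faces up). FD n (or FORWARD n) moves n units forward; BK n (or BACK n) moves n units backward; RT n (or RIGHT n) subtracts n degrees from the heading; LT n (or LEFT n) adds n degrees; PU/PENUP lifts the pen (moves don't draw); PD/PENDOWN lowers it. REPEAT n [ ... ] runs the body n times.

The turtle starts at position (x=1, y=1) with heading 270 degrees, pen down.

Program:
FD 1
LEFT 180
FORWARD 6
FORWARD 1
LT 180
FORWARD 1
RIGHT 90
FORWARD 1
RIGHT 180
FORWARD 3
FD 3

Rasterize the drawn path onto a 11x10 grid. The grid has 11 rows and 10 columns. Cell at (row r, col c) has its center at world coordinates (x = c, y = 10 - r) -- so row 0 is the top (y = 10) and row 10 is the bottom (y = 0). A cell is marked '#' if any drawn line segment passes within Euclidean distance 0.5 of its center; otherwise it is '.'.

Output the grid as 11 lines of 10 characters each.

Answer: ..........
..........
..........
.#........
#######...
.#........
.#........
.#........
.#........
.#........
.#........

Derivation:
Segment 0: (1,1) -> (1,0)
Segment 1: (1,0) -> (1,6)
Segment 2: (1,6) -> (1,7)
Segment 3: (1,7) -> (1,6)
Segment 4: (1,6) -> (0,6)
Segment 5: (0,6) -> (3,6)
Segment 6: (3,6) -> (6,6)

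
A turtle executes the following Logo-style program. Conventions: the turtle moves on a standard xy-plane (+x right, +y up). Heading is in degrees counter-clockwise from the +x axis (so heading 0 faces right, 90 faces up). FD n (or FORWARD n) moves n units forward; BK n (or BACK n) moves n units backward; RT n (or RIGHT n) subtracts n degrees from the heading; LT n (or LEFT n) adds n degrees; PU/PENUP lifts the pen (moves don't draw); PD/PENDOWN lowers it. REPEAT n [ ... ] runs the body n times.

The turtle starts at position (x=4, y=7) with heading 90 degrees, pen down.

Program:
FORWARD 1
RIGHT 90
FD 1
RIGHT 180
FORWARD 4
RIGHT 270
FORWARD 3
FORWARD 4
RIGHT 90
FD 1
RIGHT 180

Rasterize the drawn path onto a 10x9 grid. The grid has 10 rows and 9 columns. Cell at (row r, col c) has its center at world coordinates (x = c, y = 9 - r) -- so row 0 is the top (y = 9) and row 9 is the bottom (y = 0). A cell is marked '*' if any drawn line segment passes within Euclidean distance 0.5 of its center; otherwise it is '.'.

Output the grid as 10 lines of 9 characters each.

Segment 0: (4,7) -> (4,8)
Segment 1: (4,8) -> (5,8)
Segment 2: (5,8) -> (1,8)
Segment 3: (1,8) -> (1,5)
Segment 4: (1,5) -> (1,1)
Segment 5: (1,1) -> (0,1)

Answer: .........
.*****...
.*..*....
.*.......
.*.......
.*.......
.*.......
.*.......
**.......
.........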